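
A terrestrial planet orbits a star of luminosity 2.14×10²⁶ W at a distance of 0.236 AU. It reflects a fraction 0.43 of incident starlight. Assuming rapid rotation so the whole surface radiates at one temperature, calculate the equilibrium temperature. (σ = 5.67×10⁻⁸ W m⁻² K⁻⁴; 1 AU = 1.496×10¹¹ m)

T_eq ≈ 430 K

d = 0.236 AU = 3.53×10¹⁰ m.
Flux: S = L/(4πd²) = 2.14×10²⁶/(4π×(3.53×10¹⁰)²) = 1.37×10⁴ W m⁻².
Energy balance: absorbed = emitted ⇒ πR²·S(1−A) = 4πR²·σT_eq⁴, so T_eq⁴ = S(1−A)/(4σ).
T_eq = [1.37×10⁴ × 0.57 / (4 × 5.67×10⁻⁸)]^(1/4) = (3.43×10¹⁰)^(1/4) = 430 K.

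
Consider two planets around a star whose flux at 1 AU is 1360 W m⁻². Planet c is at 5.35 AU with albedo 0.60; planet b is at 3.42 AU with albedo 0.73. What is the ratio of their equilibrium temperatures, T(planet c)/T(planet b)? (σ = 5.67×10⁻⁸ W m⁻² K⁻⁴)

T₁/T₂ ≈ 0.882

T_eq = [S₀(1−A)/(4σd²)]^(1/4), so T ∝ (1−A)^(1/4) / √d.
T₁ = [1360×0.40/(4×5.67×10⁻⁸×5.35²)]^(1/4) = 95.68 K.
T₂ = [1360×0.27/(4×5.67×10⁻⁸×3.42²)]^(1/4) = 108.47 K.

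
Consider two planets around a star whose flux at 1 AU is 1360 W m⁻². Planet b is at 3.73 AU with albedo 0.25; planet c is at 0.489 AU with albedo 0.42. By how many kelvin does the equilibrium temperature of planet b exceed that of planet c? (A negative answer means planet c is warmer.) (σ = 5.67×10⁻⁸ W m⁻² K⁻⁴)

T_eq = [S₀(1−A)/(4σd²)]^(1/4), so T ∝ (1−A)^(1/4) / √d.
T₁ = [1360×0.75/(4×5.67×10⁻⁸×3.73²)]^(1/4) = 134.09 K.
T₂ = [1360×0.58/(4×5.67×10⁻⁸×0.489²)]^(1/4) = 347.28 K.

ΔT ≈ -213.2 K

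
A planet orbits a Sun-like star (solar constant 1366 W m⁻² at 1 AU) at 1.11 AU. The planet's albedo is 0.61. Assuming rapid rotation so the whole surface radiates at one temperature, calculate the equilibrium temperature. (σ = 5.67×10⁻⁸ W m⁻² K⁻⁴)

T_eq ≈ 209 K

Flux at 1.11 AU: S = 1366/1.11² = 1110 W m⁻².
Energy balance: absorbed = emitted ⇒ πR²·S(1−A) = 4πR²·σT_eq⁴, so T_eq⁴ = S(1−A)/(4σ).
T_eq = [1110 × 0.39 / (4 × 5.67×10⁻⁸)]^(1/4) = (1.91×10⁹)^(1/4) = 209 K.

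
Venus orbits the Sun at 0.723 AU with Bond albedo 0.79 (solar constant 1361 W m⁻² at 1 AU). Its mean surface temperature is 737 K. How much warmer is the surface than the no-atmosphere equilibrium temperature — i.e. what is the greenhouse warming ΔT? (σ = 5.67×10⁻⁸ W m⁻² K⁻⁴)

ΔT ≈ 515.4 K

S = 1361/0.723² = 2604 W m⁻².
T_eq = [S(1−A)/(4σ)]^(1/4) = [2604×0.21/(4×5.67×10⁻⁸)]^(1/4) = 221.6 K.
ΔT = T_surf − T_eq = 737 − 221.6.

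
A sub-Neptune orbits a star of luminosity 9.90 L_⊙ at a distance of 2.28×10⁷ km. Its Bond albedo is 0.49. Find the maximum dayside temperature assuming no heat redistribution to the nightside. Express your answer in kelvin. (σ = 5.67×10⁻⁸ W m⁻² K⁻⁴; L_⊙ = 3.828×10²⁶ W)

d = 2.28×10⁷ km = 2.28×10¹⁰ m.
L = 9.90 × 3.828×10²⁶ = 3.79×10²⁷ W.
Flux: S = L/(4πd²) = 3.79×10²⁷/(4π×(2.28×10¹⁰)²) = 5.80×10⁵ W m⁻².
With no redistribution each surface element balances locally: S(1−A) = σT⁴.
T = [5.80×10⁵ × 0.51 / 5.67×10⁻⁸]^(1/4) = (5.22×10¹²)^(1/4) = 1510 K.

T_ss ≈ 1510 K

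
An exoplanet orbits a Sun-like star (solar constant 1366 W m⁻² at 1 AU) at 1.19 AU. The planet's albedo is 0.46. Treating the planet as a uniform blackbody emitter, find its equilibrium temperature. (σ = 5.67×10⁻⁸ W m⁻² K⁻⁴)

T_eq ≈ 219 K

Flux at 1.19 AU: S = 1366/1.19² = 965 W m⁻².
Energy balance: absorbed = emitted ⇒ πR²·S(1−A) = 4πR²·σT_eq⁴, so T_eq⁴ = S(1−A)/(4σ).
T_eq = [965 × 0.54 / (4 × 5.67×10⁻⁸)]^(1/4) = (2.30×10⁹)^(1/4) = 219 K.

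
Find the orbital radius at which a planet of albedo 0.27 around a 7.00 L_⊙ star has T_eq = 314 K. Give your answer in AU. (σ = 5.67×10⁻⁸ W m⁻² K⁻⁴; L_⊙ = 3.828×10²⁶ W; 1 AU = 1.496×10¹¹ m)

L = 7.00 × 3.828×10²⁶ = 2.68×10²⁷ W.
From T_eq⁴ = L(1−A)/(16πσd²): d = √[L(1−A)/(16πσT_eq⁴)].
d = √[2.68×10²⁷ × 0.73 / (16π × 5.67×10⁻⁸ × (314)⁴)] = 2.66×10¹¹ m = 1.78 AU.

d ≈ 1.78 AU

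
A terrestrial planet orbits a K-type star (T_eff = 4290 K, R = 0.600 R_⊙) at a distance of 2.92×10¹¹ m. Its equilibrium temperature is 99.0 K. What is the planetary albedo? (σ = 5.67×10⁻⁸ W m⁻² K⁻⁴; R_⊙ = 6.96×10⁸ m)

A ≈ 0.45

R_⋆ = 0.600 × 6.96×10⁸ = 4.18×10⁸ m.
L = 4πR_⋆²σT_⋆⁴ = 4π(4.18×10⁸)² × 5.67×10⁻⁸ × (4290)⁴ = 4.21×10²⁵ W.
S = L/(4πd²) = 39.3 W m⁻².
From T_eq⁴ = S(1−A)/(4σ): 1−A = 4σT_eq⁴/S.
1−A = 4 × 5.67×10⁻⁸ × (99.0)⁴ / 39.3 = 0.555.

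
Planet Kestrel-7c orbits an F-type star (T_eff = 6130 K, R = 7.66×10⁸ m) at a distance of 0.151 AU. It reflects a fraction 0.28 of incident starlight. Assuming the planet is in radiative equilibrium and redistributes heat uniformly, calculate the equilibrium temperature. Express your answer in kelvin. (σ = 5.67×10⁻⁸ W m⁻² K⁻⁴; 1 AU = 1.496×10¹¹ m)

T_eq ≈ 735 K

d = 0.151 AU = 2.26×10¹⁰ m.
L = 4πR_⋆²σT_⋆⁴ = 4π(7.66×10⁸)² × 5.67×10⁻⁸ × (6130)⁴ = 5.90×10²⁶ W.
S = L/(4πd²) = 9.21×10⁴ W m⁻².
Energy balance: absorbed = emitted ⇒ πR²·S(1−A) = 4πR²·σT_eq⁴, so T_eq⁴ = S(1−A)/(4σ).
T_eq = [9.21×10⁴ × 0.72 / (4 × 5.67×10⁻⁸)]^(1/4) = (2.92×10¹¹)^(1/4) = 735 K.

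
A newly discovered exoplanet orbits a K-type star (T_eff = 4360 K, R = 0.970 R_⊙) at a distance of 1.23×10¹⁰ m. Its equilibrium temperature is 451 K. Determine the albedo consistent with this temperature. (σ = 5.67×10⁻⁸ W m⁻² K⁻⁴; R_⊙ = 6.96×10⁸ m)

R_⋆ = 0.970 × 6.96×10⁸ = 6.75×10⁸ m.
L = 4πR_⋆²σT_⋆⁴ = 4π(6.75×10⁸)² × 5.67×10⁻⁸ × (4360)⁴ = 1.17×10²⁶ W.
S = L/(4πd²) = 6.17×10⁴ W m⁻².
From T_eq⁴ = S(1−A)/(4σ): 1−A = 4σT_eq⁴/S.
1−A = 4 × 5.67×10⁻⁸ × (451)⁴ / 6.17×10⁴ = 0.152.

A ≈ 0.85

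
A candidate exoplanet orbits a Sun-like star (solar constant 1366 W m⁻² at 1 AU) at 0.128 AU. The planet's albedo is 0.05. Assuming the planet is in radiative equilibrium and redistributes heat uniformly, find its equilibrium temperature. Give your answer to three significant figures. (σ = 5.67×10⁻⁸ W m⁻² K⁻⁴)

Flux at 0.128 AU: S = 1366/0.128² = 8.34×10⁴ W m⁻².
Energy balance: absorbed = emitted ⇒ πR²·S(1−A) = 4πR²·σT_eq⁴, so T_eq⁴ = S(1−A)/(4σ).
T_eq = [8.34×10⁴ × 0.95 / (4 × 5.67×10⁻⁸)]^(1/4) = (3.49×10¹¹)^(1/4) = 769 K.

T_eq ≈ 769 K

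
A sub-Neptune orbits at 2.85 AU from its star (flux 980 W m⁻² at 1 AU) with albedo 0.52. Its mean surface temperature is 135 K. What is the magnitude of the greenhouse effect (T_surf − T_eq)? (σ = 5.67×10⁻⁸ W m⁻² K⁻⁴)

ΔT ≈ 8.6 K

S = 980/2.85² = 120.7 W m⁻².
T_eq = [S(1−A)/(4σ)]^(1/4) = [120.7×0.48/(4×5.67×10⁻⁸)]^(1/4) = 126.4 K.
ΔT = T_surf − T_eq = 135 − 126.4.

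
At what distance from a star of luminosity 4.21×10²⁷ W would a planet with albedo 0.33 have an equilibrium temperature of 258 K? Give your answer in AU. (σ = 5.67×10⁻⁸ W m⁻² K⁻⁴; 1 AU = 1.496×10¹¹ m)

From T_eq⁴ = L(1−A)/(16πσd²): d = √[L(1−A)/(16πσT_eq⁴)].
d = √[4.21×10²⁷ × 0.67 / (16π × 5.67×10⁻⁸ × (258)⁴)] = 4.73×10¹¹ m = 3.16 AU.

d ≈ 3.16 AU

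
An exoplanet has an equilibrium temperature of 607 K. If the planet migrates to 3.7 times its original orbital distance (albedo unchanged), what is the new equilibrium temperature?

T_eq ∝ L^(1/4) · d^(−1/2).
T′ = 607 / 3.7^(1/2) = 316 K.

T_eq ≈ 316 K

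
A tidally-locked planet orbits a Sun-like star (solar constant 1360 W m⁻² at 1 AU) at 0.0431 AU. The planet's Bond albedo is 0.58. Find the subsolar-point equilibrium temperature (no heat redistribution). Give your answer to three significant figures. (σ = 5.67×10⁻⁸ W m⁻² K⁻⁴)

Flux at 0.0431 AU: S = 1360/0.0431² = 7.32×10⁵ W m⁻².
At the subsolar point the surface absorbs S(1−A) and emits σT⁴ per unit area — no factor of 4, since only the local patch is in balance.
T = [7.32×10⁵ × 0.42 / 5.67×10⁻⁸]^(1/4) = (5.42×10¹²)^(1/4) = 1530 K.

T_ss ≈ 1530 K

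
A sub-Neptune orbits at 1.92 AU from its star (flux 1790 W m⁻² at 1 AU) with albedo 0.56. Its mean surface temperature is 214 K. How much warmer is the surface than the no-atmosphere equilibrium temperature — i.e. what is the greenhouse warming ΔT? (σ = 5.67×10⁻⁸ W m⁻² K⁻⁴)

ΔT ≈ 38.8 K

S = 1790/1.92² = 485.6 W m⁻².
T_eq = [S(1−A)/(4σ)]^(1/4) = [485.6×0.44/(4×5.67×10⁻⁸)]^(1/4) = 175.2 K.
ΔT = T_surf − T_eq = 214 − 175.2.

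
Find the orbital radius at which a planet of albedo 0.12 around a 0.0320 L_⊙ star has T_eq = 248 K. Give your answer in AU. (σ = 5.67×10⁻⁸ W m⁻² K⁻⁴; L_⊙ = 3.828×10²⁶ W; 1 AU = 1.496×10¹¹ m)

d ≈ 0.211 AU

L = 0.0320 × 3.828×10²⁶ = 1.22×10²⁵ W.
From T_eq⁴ = L(1−A)/(16πσd²): d = √[L(1−A)/(16πσT_eq⁴)].
d = √[1.22×10²⁵ × 0.88 / (16π × 5.67×10⁻⁸ × (248)⁴)] = 3.16×10¹⁰ m = 0.211 AU.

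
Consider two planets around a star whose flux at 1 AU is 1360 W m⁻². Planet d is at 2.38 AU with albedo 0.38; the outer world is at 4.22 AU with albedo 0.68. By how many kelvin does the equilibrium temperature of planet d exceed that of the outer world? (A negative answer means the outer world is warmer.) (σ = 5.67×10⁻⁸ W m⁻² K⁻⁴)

ΔT ≈ 58.2 K

T_eq = [S₀(1−A)/(4σd²)]^(1/4), so T ∝ (1−A)^(1/4) / √d.
T₁ = [1360×0.62/(4×5.67×10⁻⁸×2.38²)]^(1/4) = 160.06 K.
T₂ = [1360×0.32/(4×5.67×10⁻⁸×4.22²)]^(1/4) = 101.88 K.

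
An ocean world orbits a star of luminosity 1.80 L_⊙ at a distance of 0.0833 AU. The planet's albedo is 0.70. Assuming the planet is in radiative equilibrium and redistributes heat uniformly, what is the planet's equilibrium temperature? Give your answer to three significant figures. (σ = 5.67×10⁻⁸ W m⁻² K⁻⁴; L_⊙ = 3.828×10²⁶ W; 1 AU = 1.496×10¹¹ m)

d = 0.0833 AU = 1.25×10¹⁰ m.
L = 1.80 × 3.828×10²⁶ = 6.89×10²⁶ W.
Flux: S = L/(4πd²) = 6.89×10²⁶/(4π×(1.25×10¹⁰)²) = 3.53×10⁵ W m⁻².
Energy balance: absorbed = emitted ⇒ πR²·S(1−A) = 4πR²·σT_eq⁴, so T_eq⁴ = S(1−A)/(4σ).
T_eq = [3.53×10⁵ × 0.30 / (4 × 5.67×10⁻⁸)]^(1/4) = (4.67×10¹¹)^(1/4) = 827 K.

T_eq ≈ 827 K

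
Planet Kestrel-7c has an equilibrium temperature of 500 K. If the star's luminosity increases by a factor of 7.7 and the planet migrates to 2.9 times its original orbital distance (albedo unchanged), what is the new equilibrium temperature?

T_eq ≈ 489 K

T_eq ∝ L^(1/4) · d^(−1/2).
T′ = 500 × 7.7^(1/4) / 2.9^(1/2) = 489 K.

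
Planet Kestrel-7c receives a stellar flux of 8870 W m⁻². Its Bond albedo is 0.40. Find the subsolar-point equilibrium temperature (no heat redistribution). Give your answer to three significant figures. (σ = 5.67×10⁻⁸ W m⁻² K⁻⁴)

At the subsolar point the surface absorbs S(1−A) and emits σT⁴ per unit area — no factor of 4, since only the local patch is in balance.
T = [8870 × 0.60 / 5.67×10⁻⁸]^(1/4) = (9.39×10¹⁰)^(1/4) = 554 K.

T_ss ≈ 554 K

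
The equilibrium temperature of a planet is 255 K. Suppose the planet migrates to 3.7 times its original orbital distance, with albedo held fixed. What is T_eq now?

T_eq ∝ L^(1/4) · d^(−1/2).
T′ = 255 / 3.7^(1/2) = 133 K.

T_eq ≈ 133 K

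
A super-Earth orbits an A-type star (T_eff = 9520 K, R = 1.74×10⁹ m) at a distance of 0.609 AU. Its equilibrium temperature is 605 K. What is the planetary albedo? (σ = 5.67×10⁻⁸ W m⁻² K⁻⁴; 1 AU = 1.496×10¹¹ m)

A ≈ 0.82

d = 0.609 AU = 9.11×10¹⁰ m.
L = 4πR_⋆²σT_⋆⁴ = 4π(1.74×10⁹)² × 5.67×10⁻⁸ × (9520)⁴ = 1.77×10²⁸ W.
S = L/(4πd²) = 1.70×10⁵ W m⁻².
From T_eq⁴ = S(1−A)/(4σ): 1−A = 4σT_eq⁴/S.
1−A = 4 × 5.67×10⁻⁸ × (605)⁴ / 1.70×10⁵ = 0.179.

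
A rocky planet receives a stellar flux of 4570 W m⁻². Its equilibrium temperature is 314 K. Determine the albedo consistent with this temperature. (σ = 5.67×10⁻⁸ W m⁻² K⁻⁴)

From T_eq⁴ = S(1−A)/(4σ): 1−A = 4σT_eq⁴/S.
1−A = 4 × 5.67×10⁻⁸ × (314)⁴ / 4570 = 0.482.

A ≈ 0.52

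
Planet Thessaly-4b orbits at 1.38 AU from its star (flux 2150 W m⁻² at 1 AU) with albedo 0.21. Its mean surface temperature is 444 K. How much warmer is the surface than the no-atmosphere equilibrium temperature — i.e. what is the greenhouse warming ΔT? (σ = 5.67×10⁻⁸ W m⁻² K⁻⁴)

ΔT ≈ 193.6 K

S = 2150/1.38² = 1129 W m⁻².
T_eq = [S(1−A)/(4σ)]^(1/4) = [1129×0.79/(4×5.67×10⁻⁸)]^(1/4) = 250.4 K.
ΔT = T_surf − T_eq = 444 − 250.4.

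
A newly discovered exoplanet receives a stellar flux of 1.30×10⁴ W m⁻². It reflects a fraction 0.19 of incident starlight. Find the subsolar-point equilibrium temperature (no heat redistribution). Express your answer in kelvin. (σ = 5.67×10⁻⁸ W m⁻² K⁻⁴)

T_ss ≈ 656 K

At the subsolar point the surface absorbs S(1−A) and emits σT⁴ per unit area — no factor of 4, since only the local patch is in balance.
T = [1.30×10⁴ × 0.81 / 5.67×10⁻⁸]^(1/4) = (1.86×10¹¹)^(1/4) = 656 K.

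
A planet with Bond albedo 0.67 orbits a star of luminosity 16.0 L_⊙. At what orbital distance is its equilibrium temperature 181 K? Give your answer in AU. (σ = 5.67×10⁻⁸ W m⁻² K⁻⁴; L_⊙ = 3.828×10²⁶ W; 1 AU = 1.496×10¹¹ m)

d ≈ 5.43 AU

L = 16.0 × 3.828×10²⁶ = 6.12×10²⁷ W.
From T_eq⁴ = L(1−A)/(16πσd²): d = √[L(1−A)/(16πσT_eq⁴)].
d = √[6.12×10²⁷ × 0.33 / (16π × 5.67×10⁻⁸ × (181)⁴)] = 8.13×10¹¹ m = 5.43 AU.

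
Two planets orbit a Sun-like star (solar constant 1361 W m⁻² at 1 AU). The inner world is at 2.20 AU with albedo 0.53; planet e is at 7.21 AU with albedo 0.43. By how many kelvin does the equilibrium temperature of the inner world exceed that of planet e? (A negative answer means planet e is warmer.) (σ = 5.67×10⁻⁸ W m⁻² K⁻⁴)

ΔT ≈ 65.3 K

T_eq = [S₀(1−A)/(4σd²)]^(1/4), so T ∝ (1−A)^(1/4) / √d.
T₁ = [1361×0.47/(4×5.67×10⁻⁸×2.20²)]^(1/4) = 155.37 K.
T₂ = [1361×0.57/(4×5.67×10⁻⁸×7.21²)]^(1/4) = 90.06 K.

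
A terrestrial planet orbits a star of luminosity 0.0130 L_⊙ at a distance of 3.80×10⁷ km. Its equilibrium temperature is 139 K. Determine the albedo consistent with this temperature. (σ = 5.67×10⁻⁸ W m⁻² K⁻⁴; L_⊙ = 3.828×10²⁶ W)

d = 3.80×10⁷ km = 3.80×10¹⁰ m.
L = 0.0130 × 3.828×10²⁶ = 4.98×10²⁴ W.
Flux: S = L/(4πd²) = 4.98×10²⁴/(4π×(3.80×10¹⁰)²) = 274 W m⁻².
From T_eq⁴ = S(1−A)/(4σ): 1−A = 4σT_eq⁴/S.
1−A = 4 × 5.67×10⁻⁸ × (139)⁴ / 274 = 0.309.

A ≈ 0.69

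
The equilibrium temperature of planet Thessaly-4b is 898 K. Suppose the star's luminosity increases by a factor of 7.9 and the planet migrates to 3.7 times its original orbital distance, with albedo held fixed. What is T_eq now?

T_eq ∝ L^(1/4) · d^(−1/2).
T′ = 898 × 7.9^(1/4) / 3.7^(1/2) = 783 K.

T_eq ≈ 783 K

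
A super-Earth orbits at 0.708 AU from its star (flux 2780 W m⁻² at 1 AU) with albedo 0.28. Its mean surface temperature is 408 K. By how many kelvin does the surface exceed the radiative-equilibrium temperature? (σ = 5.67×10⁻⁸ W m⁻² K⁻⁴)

S = 2780/0.708² = 5546 W m⁻².
T_eq = [S(1−A)/(4σ)]^(1/4) = [5546×0.72/(4×5.67×10⁻⁸)]^(1/4) = 364.3 K.
ΔT = T_surf − T_eq = 408 − 364.3.

ΔT ≈ 43.7 K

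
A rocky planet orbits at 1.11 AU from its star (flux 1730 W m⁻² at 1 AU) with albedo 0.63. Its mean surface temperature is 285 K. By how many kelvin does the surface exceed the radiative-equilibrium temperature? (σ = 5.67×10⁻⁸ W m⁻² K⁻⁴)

S = 1730/1.11² = 1404 W m⁻².
T_eq = [S(1−A)/(4σ)]^(1/4) = [1404×0.37/(4×5.67×10⁻⁸)]^(1/4) = 218.8 K.
ΔT = T_surf − T_eq = 285 − 218.8.

ΔT ≈ 66.2 K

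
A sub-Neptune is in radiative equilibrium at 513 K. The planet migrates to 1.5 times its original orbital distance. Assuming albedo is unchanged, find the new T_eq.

T_eq ∝ L^(1/4) · d^(−1/2).
T′ = 513 / 1.5^(1/2) = 419 K.

T_eq ≈ 419 K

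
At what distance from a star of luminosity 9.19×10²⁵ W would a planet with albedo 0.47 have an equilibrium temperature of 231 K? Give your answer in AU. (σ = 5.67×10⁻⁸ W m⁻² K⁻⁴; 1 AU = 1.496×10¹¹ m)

From T_eq⁴ = L(1−A)/(16πσd²): d = √[L(1−A)/(16πσT_eq⁴)].
d = √[9.19×10²⁵ × 0.53 / (16π × 5.67×10⁻⁸ × (231)⁴)] = 7.75×10¹⁰ m = 0.518 AU.

d ≈ 0.518 AU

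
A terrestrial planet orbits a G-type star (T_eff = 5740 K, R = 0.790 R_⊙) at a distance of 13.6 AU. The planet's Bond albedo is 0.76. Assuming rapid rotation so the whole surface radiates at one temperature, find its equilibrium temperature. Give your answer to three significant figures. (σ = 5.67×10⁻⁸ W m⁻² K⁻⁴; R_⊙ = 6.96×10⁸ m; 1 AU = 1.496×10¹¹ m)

T_eq ≈ 46.7 K

R_⋆ = 0.790 × 6.96×10⁸ = 5.50×10⁸ m.
d = 13.6 AU = 2.03×10¹² m.
L = 4πR_⋆²σT_⋆⁴ = 4π(5.50×10⁸)² × 5.67×10⁻⁸ × (5740)⁴ = 2.34×10²⁶ W.
S = L/(4πd²) = 4.50 W m⁻².
Energy balance: absorbed = emitted ⇒ πR²·S(1−A) = 4πR²·σT_eq⁴, so T_eq⁴ = S(1−A)/(4σ).
T_eq = [4.50 × 0.24 / (4 × 5.67×10⁻⁸)]^(1/4) = (4.76×10⁶)^(1/4) = 46.7 K.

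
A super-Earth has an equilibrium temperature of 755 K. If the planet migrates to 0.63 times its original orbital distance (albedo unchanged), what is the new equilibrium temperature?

T_eq ∝ L^(1/4) · d^(−1/2).
T′ = 755 / 0.63^(1/2) = 951 K.

T_eq ≈ 951 K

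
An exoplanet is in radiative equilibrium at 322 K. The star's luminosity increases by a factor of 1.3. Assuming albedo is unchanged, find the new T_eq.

T_eq ≈ 344 K

T_eq ∝ L^(1/4) · d^(−1/2).
T′ = 322 × 1.3^(1/4) = 344 K.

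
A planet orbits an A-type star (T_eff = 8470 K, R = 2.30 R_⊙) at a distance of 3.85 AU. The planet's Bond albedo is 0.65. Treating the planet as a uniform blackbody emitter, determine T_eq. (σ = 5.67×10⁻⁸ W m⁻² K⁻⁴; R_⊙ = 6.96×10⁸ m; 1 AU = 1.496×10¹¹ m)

R_⋆ = 2.30 × 6.96×10⁸ = 1.60×10⁹ m.
d = 3.85 AU = 5.76×10¹¹ m.
L = 4πR_⋆²σT_⋆⁴ = 4π(1.60×10⁹)² × 5.67×10⁻⁸ × (8470)⁴ = 9.40×10²⁷ W.
S = L/(4πd²) = 2250 W m⁻².
Energy balance: absorbed = emitted ⇒ πR²·S(1−A) = 4πR²·σT_eq⁴, so T_eq⁴ = S(1−A)/(4σ).
T_eq = [2250 × 0.35 / (4 × 5.67×10⁻⁸)]^(1/4) = (3.48×10⁹)^(1/4) = 243 K.

T_eq ≈ 243 K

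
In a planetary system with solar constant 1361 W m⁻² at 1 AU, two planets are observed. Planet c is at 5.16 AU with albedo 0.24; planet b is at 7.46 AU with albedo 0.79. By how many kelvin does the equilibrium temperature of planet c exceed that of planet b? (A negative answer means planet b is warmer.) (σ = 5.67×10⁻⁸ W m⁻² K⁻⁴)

ΔT ≈ 45.4 K

T_eq = [S₀(1−A)/(4σd²)]^(1/4), so T ∝ (1−A)^(1/4) / √d.
T₁ = [1361×0.76/(4×5.67×10⁻⁸×5.16²)]^(1/4) = 114.40 K.
T₂ = [1361×0.21/(4×5.67×10⁻⁸×7.46²)]^(1/4) = 68.98 K.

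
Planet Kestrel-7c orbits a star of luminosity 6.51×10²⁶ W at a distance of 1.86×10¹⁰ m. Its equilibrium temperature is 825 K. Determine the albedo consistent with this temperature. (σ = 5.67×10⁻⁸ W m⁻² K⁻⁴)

A ≈ 0.30

Flux: S = L/(4πd²) = 6.51×10²⁶/(4π×(1.86×10¹⁰)²) = 1.50×10⁵ W m⁻².
From T_eq⁴ = S(1−A)/(4σ): 1−A = 4σT_eq⁴/S.
1−A = 4 × 5.67×10⁻⁸ × (825)⁴ / 1.50×10⁵ = 0.702.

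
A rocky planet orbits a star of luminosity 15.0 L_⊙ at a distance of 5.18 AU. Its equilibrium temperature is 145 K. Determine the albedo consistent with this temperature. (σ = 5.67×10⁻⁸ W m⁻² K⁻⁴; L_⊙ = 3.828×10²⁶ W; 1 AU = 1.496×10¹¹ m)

A ≈ 0.87

d = 5.18 AU = 7.75×10¹¹ m.
L = 15.0 × 3.828×10²⁶ = 5.74×10²⁷ W.
Flux: S = L/(4πd²) = 5.74×10²⁷/(4π×(7.75×10¹¹)²) = 761 W m⁻².
From T_eq⁴ = S(1−A)/(4σ): 1−A = 4σT_eq⁴/S.
1−A = 4 × 5.67×10⁻⁸ × (145)⁴ / 761 = 0.132.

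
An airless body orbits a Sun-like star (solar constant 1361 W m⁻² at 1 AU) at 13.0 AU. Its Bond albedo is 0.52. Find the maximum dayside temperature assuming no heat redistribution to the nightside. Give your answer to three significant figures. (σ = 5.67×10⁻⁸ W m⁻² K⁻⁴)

Flux at 13.0 AU: S = 1361/13.0² = 8.05 W m⁻².
With no redistribution each surface element balances locally: S(1−A) = σT⁴.
T = [8.05 × 0.48 / 5.67×10⁻⁸]^(1/4) = (6.82×10⁷)^(1/4) = 90.9 K.

T_ss ≈ 90.9 K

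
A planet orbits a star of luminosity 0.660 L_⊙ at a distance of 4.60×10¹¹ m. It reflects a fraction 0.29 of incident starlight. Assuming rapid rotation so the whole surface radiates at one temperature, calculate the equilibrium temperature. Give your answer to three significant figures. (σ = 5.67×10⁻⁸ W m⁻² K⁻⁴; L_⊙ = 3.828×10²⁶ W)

T_eq ≈ 131 K

L = 0.660 × 3.828×10²⁶ = 2.53×10²⁶ W.
Flux: S = L/(4πd²) = 2.53×10²⁶/(4π×(4.60×10¹¹)²) = 95.0 W m⁻².
Energy balance: absorbed = emitted ⇒ πR²·S(1−A) = 4πR²·σT_eq⁴, so T_eq⁴ = S(1−A)/(4σ).
T_eq = [95.0 × 0.71 / (4 × 5.67×10⁻⁸)]^(1/4) = (2.97×10⁸)^(1/4) = 131 K.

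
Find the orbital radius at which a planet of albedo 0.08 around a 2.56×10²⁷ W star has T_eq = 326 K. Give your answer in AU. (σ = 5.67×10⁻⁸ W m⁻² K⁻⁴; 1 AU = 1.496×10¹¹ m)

d ≈ 1.81 AU

From T_eq⁴ = L(1−A)/(16πσd²): d = √[L(1−A)/(16πσT_eq⁴)].
d = √[2.56×10²⁷ × 0.92 / (16π × 5.67×10⁻⁸ × (326)⁴)] = 2.70×10¹¹ m = 1.81 AU.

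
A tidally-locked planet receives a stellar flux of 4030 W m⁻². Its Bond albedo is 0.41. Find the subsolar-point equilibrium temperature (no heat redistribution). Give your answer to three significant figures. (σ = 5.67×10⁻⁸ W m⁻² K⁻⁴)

T_ss ≈ 453 K

At the subsolar point the surface absorbs S(1−A) and emits σT⁴ per unit area — no factor of 4, since only the local patch is in balance.
T = [4030 × 0.59 / 5.67×10⁻⁸]^(1/4) = (4.19×10¹⁰)^(1/4) = 453 K.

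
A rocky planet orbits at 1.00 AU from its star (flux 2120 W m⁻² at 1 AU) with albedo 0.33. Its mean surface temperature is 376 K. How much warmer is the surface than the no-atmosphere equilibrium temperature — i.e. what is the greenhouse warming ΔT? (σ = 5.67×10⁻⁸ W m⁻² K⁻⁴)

ΔT ≈ 94.7 K

S = 2120/1.00² = 2120 W m⁻².
T_eq = [S(1−A)/(4σ)]^(1/4) = [2120×0.67/(4×5.67×10⁻⁸)]^(1/4) = 281.3 K.
ΔT = T_surf − T_eq = 376 − 281.3.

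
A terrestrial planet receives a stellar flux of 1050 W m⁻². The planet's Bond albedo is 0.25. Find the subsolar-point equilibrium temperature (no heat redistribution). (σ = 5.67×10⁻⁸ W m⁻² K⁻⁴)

T_ss ≈ 343 K

At the subsolar point the surface absorbs S(1−A) and emits σT⁴ per unit area — no factor of 4, since only the local patch is in balance.
T = [1050 × 0.75 / 5.67×10⁻⁸]^(1/4) = (1.39×10¹⁰)^(1/4) = 343 K.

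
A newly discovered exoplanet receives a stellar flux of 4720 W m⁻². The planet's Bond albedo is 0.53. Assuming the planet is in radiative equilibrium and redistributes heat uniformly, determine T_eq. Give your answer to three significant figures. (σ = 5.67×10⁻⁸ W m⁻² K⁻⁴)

Energy balance: absorbed = emitted ⇒ πR²·S(1−A) = 4πR²·σT_eq⁴, so T_eq⁴ = S(1−A)/(4σ).
T_eq = [4720 × 0.47 / (4 × 5.67×10⁻⁸)]^(1/4) = (9.78×10⁹)^(1/4) = 314 K.

T_eq ≈ 314 K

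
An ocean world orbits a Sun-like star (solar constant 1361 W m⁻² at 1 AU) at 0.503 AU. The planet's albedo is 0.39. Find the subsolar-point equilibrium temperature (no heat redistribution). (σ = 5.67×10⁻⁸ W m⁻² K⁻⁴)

Flux at 0.503 AU: S = 1361/0.503² = 5380 W m⁻².
At the subsolar point the surface absorbs S(1−A) and emits σT⁴ per unit area — no factor of 4, since only the local patch is in balance.
T = [5380 × 0.61 / 5.67×10⁻⁸]^(1/4) = (5.79×10¹⁰)^(1/4) = 490 K.

T_ss ≈ 490 K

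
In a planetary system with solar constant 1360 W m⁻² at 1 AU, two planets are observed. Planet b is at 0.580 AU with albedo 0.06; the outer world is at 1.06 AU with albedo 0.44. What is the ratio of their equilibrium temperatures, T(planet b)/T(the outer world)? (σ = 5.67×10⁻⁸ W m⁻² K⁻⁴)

T_eq = [S₀(1−A)/(4σd²)]^(1/4), so T ∝ (1−A)^(1/4) / √d.
T₁ = [1360×0.94/(4×5.67×10⁻⁸×0.580²)]^(1/4) = 359.78 K.
T₂ = [1360×0.56/(4×5.67×10⁻⁸×1.06²)]^(1/4) = 233.81 K.

T₁/T₂ ≈ 1.539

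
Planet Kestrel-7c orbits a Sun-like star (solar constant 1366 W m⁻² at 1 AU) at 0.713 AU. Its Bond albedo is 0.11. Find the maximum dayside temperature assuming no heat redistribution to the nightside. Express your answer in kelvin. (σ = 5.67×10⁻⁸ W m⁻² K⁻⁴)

T_ss ≈ 453 K

Flux at 0.713 AU: S = 1366/0.713² = 2690 W m⁻².
With no redistribution each surface element balances locally: S(1−A) = σT⁴.
T = [2690 × 0.89 / 5.67×10⁻⁸]^(1/4) = (4.22×10¹⁰)^(1/4) = 453 K.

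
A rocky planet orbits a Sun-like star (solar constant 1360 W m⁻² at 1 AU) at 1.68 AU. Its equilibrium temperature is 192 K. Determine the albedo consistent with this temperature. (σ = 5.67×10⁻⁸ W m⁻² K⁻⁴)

Flux at 1.68 AU: S = 1360/1.68² = 482 W m⁻².
From T_eq⁴ = S(1−A)/(4σ): 1−A = 4σT_eq⁴/S.
1−A = 4 × 5.67×10⁻⁸ × (192)⁴ / 482 = 0.640.

A ≈ 0.36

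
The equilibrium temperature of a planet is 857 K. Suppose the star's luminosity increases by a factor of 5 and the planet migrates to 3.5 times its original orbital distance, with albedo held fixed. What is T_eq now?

T_eq ∝ L^(1/4) · d^(−1/2).
T′ = 857 × 5^(1/4) / 3.5^(1/2) = 685 K.

T_eq ≈ 685 K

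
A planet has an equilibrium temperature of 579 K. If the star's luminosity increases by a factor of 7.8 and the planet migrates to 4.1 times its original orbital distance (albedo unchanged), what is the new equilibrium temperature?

T_eq ≈ 478 K

T_eq ∝ L^(1/4) · d^(−1/2).
T′ = 579 × 7.8^(1/4) / 4.1^(1/2) = 478 K.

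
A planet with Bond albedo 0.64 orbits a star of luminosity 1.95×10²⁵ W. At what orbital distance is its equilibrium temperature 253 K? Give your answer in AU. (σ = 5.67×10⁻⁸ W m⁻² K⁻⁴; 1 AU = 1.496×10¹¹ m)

d ≈ 0.164 AU

From T_eq⁴ = L(1−A)/(16πσd²): d = √[L(1−A)/(16πσT_eq⁴)].
d = √[1.95×10²⁵ × 0.36 / (16π × 5.67×10⁻⁸ × (253)⁴)] = 2.45×10¹⁰ m = 0.164 AU.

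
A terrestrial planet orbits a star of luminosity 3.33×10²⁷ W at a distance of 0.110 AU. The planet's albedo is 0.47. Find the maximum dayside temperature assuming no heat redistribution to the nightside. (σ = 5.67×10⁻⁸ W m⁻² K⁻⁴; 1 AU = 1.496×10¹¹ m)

T_ss ≈ 1740 K

d = 0.110 AU = 1.65×10¹⁰ m.
Flux: S = L/(4πd²) = 3.33×10²⁷/(4π×(1.65×10¹⁰)²) = 9.79×10⁵ W m⁻².
With no redistribution each surface element balances locally: S(1−A) = σT⁴.
T = [9.79×10⁵ × 0.53 / 5.67×10⁻⁸]^(1/4) = (9.15×10¹²)^(1/4) = 1740 K.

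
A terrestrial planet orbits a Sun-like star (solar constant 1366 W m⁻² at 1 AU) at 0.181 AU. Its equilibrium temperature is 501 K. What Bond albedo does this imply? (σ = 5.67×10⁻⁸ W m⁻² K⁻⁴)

A ≈ 0.66

Flux at 0.181 AU: S = 1366/0.181² = 4.17×10⁴ W m⁻².
From T_eq⁴ = S(1−A)/(4σ): 1−A = 4σT_eq⁴/S.
1−A = 4 × 5.67×10⁻⁸ × (501)⁴ / 4.17×10⁴ = 0.343.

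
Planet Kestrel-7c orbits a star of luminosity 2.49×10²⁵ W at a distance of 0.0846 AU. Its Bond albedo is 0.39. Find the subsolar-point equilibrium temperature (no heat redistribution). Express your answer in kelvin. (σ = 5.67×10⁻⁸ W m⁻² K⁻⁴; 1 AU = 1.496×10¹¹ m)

d = 0.0846 AU = 1.27×10¹⁰ m.
Flux: S = L/(4πd²) = 2.49×10²⁵/(4π×(1.27×10¹⁰)²) = 1.24×10⁴ W m⁻².
At the subsolar point the surface absorbs S(1−A) and emits σT⁴ per unit area — no factor of 4, since only the local patch is in balance.
T = [1.24×10⁴ × 0.61 / 5.67×10⁻⁸]^(1/4) = (1.33×10¹¹)^(1/4) = 604 K.

T_ss ≈ 604 K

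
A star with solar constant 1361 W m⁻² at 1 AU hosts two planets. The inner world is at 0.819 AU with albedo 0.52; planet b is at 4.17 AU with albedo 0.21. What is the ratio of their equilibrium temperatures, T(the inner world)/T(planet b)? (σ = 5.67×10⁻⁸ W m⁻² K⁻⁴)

T₁/T₂ ≈ 1.992

T_eq = [S₀(1−A)/(4σd²)]^(1/4), so T ∝ (1−A)^(1/4) / √d.
T₁ = [1361×0.48/(4×5.67×10⁻⁸×0.819²)]^(1/4) = 255.99 K.
T₂ = [1361×0.79/(4×5.67×10⁻⁸×4.17²)]^(1/4) = 128.50 K.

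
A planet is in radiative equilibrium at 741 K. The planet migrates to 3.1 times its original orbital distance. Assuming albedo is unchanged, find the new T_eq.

T_eq ∝ L^(1/4) · d^(−1/2).
T′ = 741 / 3.1^(1/2) = 421 K.

T_eq ≈ 421 K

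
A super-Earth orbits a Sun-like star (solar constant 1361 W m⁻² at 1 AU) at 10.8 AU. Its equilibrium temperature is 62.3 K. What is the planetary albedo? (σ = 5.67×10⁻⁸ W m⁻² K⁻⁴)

A ≈ 0.71

Flux at 10.8 AU: S = 1361/10.8² = 11.7 W m⁻².
From T_eq⁴ = S(1−A)/(4σ): 1−A = 4σT_eq⁴/S.
1−A = 4 × 5.67×10⁻⁸ × (62.3)⁴ / 11.7 = 0.293.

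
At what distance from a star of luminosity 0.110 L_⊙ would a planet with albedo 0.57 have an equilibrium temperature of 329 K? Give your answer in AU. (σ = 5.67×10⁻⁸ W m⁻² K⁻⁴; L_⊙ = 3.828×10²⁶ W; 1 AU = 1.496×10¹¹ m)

d ≈ 0.156 AU

L = 0.110 × 3.828×10²⁶ = 4.21×10²⁵ W.
From T_eq⁴ = L(1−A)/(16πσd²): d = √[L(1−A)/(16πσT_eq⁴)].
d = √[4.21×10²⁵ × 0.43 / (16π × 5.67×10⁻⁸ × (329)⁴)] = 2.33×10¹⁰ m = 0.156 AU.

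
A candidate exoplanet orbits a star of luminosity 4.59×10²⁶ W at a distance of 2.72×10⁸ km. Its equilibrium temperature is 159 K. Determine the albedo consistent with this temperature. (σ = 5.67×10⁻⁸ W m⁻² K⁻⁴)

A ≈ 0.71

d = 2.72×10⁸ km = 2.72×10¹¹ m.
Flux: S = L/(4πd²) = 4.59×10²⁶/(4π×(2.72×10¹¹)²) = 494 W m⁻².
From T_eq⁴ = S(1−A)/(4σ): 1−A = 4σT_eq⁴/S.
1−A = 4 × 5.67×10⁻⁸ × (159)⁴ / 494 = 0.294.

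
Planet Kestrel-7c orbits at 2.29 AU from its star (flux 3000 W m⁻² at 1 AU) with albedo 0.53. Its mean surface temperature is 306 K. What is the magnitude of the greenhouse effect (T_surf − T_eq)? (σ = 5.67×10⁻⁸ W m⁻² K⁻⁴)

ΔT ≈ 120.4 K

S = 3000/2.29² = 572.1 W m⁻².
T_eq = [S(1−A)/(4σ)]^(1/4) = [572.1×0.47/(4×5.67×10⁻⁸)]^(1/4) = 185.6 K.
ΔT = T_surf − T_eq = 306 − 185.6.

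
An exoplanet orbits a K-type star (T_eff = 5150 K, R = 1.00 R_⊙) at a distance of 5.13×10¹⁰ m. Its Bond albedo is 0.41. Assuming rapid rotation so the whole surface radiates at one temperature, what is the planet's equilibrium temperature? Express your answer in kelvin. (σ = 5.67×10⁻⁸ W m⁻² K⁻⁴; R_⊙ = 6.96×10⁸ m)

T_eq ≈ 372 K

R_⋆ = 1.00 × 6.96×10⁸ = 6.96×10⁸ m.
L = 4πR_⋆²σT_⋆⁴ = 4π(6.96×10⁸)² × 5.67×10⁻⁸ × (5150)⁴ = 2.43×10²⁶ W.
S = L/(4πd²) = 7340 W m⁻².
Energy balance: absorbed = emitted ⇒ πR²·S(1−A) = 4πR²·σT_eq⁴, so T_eq⁴ = S(1−A)/(4σ).
T_eq = [7340 × 0.59 / (4 × 5.67×10⁻⁸)]^(1/4) = (1.91×10¹⁰)^(1/4) = 372 K.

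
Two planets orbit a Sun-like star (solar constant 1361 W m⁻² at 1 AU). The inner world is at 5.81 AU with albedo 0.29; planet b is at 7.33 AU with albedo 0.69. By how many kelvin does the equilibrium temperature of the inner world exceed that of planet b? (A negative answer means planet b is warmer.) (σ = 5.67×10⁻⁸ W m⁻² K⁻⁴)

T_eq = [S₀(1−A)/(4σd²)]^(1/4), so T ∝ (1−A)^(1/4) / √d.
T₁ = [1361×0.71/(4×5.67×10⁻⁸×5.81²)]^(1/4) = 105.99 K.
T₂ = [1361×0.31/(4×5.67×10⁻⁸×7.33²)]^(1/4) = 76.71 K.

ΔT ≈ 29.3 K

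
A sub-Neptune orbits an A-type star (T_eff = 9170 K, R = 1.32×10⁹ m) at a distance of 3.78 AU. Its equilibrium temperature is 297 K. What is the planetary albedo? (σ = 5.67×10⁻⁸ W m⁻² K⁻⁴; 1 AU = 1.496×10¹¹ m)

d = 3.78 AU = 5.65×10¹¹ m.
L = 4πR_⋆²σT_⋆⁴ = 4π(1.32×10⁹)² × 5.67×10⁻⁸ × (9170)⁴ = 8.78×10²⁷ W.
S = L/(4πd²) = 2180 W m⁻².
From T_eq⁴ = S(1−A)/(4σ): 1−A = 4σT_eq⁴/S.
1−A = 4 × 5.67×10⁻⁸ × (297)⁴ / 2180 = 0.808.

A ≈ 0.19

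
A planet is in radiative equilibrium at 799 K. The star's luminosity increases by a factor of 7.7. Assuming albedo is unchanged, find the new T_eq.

T_eq ∝ L^(1/4) · d^(−1/2).
T′ = 799 × 7.7^(1/4) = 1330 K.

T_eq ≈ 1330 K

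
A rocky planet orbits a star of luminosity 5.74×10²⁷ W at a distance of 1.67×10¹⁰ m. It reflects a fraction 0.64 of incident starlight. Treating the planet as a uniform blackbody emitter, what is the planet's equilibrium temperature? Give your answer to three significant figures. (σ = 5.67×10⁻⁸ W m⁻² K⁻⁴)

Flux: S = L/(4πd²) = 5.74×10²⁷/(4π×(1.67×10¹⁰)²) = 1.64×10⁶ W m⁻².
Energy balance: absorbed = emitted ⇒ πR²·S(1−A) = 4πR²·σT_eq⁴, so T_eq⁴ = S(1−A)/(4σ).
T_eq = [1.64×10⁶ × 0.36 / (4 × 5.67×10⁻⁸)]^(1/4) = (2.60×10¹²)^(1/4) = 1270 K.

T_eq ≈ 1270 K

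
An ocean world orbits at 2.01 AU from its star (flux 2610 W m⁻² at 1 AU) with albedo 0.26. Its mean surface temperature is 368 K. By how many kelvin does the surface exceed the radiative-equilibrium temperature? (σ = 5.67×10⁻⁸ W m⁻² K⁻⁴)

ΔT ≈ 153.7 K

S = 2610/2.01² = 646.0 W m⁻².
T_eq = [S(1−A)/(4σ)]^(1/4) = [646.0×0.74/(4×5.67×10⁻⁸)]^(1/4) = 214.3 K.
ΔT = T_surf − T_eq = 368 − 214.3.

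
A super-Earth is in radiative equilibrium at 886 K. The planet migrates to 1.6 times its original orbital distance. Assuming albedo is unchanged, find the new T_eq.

T_eq ≈ 700 K

T_eq ∝ L^(1/4) · d^(−1/2).
T′ = 886 / 1.6^(1/2) = 700 K.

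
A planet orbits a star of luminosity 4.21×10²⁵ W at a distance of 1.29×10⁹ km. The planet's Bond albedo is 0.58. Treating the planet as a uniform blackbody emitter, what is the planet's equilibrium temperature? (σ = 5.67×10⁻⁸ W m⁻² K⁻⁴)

d = 1.29×10⁹ km = 1.29×10¹² m.
Flux: S = L/(4πd²) = 4.21×10²⁵/(4π×(1.29×10¹²)²) = 2.01 W m⁻².
Energy balance: absorbed = emitted ⇒ πR²·S(1−A) = 4πR²·σT_eq⁴, so T_eq⁴ = S(1−A)/(4σ).
T_eq = [2.01 × 0.42 / (4 × 5.67×10⁻⁸)]^(1/4) = (3.73×10⁶)^(1/4) = 43.9 K.

T_eq ≈ 43.9 K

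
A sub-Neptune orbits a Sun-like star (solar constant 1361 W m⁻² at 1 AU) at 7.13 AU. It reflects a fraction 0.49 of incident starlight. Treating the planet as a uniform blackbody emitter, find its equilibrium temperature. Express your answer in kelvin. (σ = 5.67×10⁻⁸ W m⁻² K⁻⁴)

Flux at 7.13 AU: S = 1361/7.13² = 26.8 W m⁻².
Energy balance: absorbed = emitted ⇒ πR²·S(1−A) = 4πR²·σT_eq⁴, so T_eq⁴ = S(1−A)/(4σ).
T_eq = [26.8 × 0.51 / (4 × 5.67×10⁻⁸)]^(1/4) = (6.02×10⁷)^(1/4) = 88.1 K.

T_eq ≈ 88.1 K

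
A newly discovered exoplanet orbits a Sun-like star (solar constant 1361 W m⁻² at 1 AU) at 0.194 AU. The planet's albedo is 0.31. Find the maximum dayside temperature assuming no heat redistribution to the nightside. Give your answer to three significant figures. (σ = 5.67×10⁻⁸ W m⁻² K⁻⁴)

T_ss ≈ 814 K

Flux at 0.194 AU: S = 1361/0.194² = 3.62×10⁴ W m⁻².
With no redistribution each surface element balances locally: S(1−A) = σT⁴.
T = [3.62×10⁴ × 0.69 / 5.67×10⁻⁸]^(1/4) = (4.40×10¹¹)^(1/4) = 814 K.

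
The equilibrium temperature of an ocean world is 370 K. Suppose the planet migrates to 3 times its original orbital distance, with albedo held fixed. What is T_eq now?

T_eq ∝ L^(1/4) · d^(−1/2).
T′ = 370 / 3^(1/2) = 214 K.

T_eq ≈ 214 K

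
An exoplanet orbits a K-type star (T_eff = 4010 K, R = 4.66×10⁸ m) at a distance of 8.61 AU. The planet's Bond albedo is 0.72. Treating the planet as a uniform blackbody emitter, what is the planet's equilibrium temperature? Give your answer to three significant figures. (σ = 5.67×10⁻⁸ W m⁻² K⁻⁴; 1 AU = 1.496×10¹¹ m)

T_eq ≈ 39.2 K

d = 8.61 AU = 1.29×10¹² m.
L = 4πR_⋆²σT_⋆⁴ = 4π(4.66×10⁸)² × 5.67×10⁻⁸ × (4010)⁴ = 4.00×10²⁵ W.
S = L/(4πd²) = 1.92 W m⁻².
Energy balance: absorbed = emitted ⇒ πR²·S(1−A) = 4πR²·σT_eq⁴, so T_eq⁴ = S(1−A)/(4σ).
T_eq = [1.92 × 0.28 / (4 × 5.67×10⁻⁸)]^(1/4) = (2.37×10⁶)^(1/4) = 39.2 K.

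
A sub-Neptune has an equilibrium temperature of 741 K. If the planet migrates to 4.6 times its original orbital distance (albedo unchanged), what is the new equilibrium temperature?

T_eq ≈ 345 K

T_eq ∝ L^(1/4) · d^(−1/2).
T′ = 741 / 4.6^(1/2) = 345 K.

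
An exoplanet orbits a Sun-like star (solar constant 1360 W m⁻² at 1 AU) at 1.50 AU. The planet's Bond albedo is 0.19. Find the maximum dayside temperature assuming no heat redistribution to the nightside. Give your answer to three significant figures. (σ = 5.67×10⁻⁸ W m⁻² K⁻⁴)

Flux at 1.50 AU: S = 1360/1.50² = 604 W m⁻².
With no redistribution each surface element balances locally: S(1−A) = σT⁴.
T = [604 × 0.81 / 5.67×10⁻⁸]^(1/4) = (8.63×10⁹)^(1/4) = 305 K.

T_ss ≈ 305 K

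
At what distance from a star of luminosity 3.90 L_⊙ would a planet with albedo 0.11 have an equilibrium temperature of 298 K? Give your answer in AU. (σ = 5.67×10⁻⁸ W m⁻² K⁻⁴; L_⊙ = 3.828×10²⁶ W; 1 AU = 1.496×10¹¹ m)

d ≈ 1.63 AU

L = 3.90 × 3.828×10²⁶ = 1.49×10²⁷ W.
From T_eq⁴ = L(1−A)/(16πσd²): d = √[L(1−A)/(16πσT_eq⁴)].
d = √[1.49×10²⁷ × 0.89 / (16π × 5.67×10⁻⁸ × (298)⁴)] = 2.43×10¹¹ m = 1.63 AU.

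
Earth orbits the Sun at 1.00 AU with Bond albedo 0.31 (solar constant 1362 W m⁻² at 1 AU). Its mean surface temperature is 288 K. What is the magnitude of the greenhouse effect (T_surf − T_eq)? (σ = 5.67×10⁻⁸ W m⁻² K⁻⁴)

S = 1362/1.00² = 1362 W m⁻².
T_eq = [S(1−A)/(4σ)]^(1/4) = [1362×0.69/(4×5.67×10⁻⁸)]^(1/4) = 253.7 K.
ΔT = T_surf − T_eq = 288 − 253.7.

ΔT ≈ 34.3 K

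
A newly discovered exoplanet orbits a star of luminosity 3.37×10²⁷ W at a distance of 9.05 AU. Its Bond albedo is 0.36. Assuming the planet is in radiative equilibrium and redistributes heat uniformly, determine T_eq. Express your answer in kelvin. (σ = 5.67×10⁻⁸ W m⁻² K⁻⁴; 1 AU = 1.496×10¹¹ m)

d = 9.05 AU = 1.35×10¹² m.
Flux: S = L/(4πd²) = 3.37×10²⁷/(4π×(1.35×10¹²)²) = 146 W m⁻².
Energy balance: absorbed = emitted ⇒ πR²·S(1−A) = 4πR²·σT_eq⁴, so T_eq⁴ = S(1−A)/(4σ).
T_eq = [146 × 0.64 / (4 × 5.67×10⁻⁸)]^(1/4) = (4.13×10⁸)^(1/4) = 143 K.

T_eq ≈ 143 K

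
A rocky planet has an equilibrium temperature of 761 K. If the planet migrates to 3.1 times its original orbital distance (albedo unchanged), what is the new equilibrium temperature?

T_eq ≈ 432 K

T_eq ∝ L^(1/4) · d^(−1/2).
T′ = 761 / 3.1^(1/2) = 432 K.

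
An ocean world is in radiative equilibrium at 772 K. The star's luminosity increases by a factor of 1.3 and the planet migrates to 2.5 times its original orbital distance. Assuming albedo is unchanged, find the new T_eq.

T_eq ≈ 521 K

T_eq ∝ L^(1/4) · d^(−1/2).
T′ = 772 × 1.3^(1/4) / 2.5^(1/2) = 521 K.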